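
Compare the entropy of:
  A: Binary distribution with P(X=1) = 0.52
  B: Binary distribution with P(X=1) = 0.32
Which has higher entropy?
A

For binary distributions, entropy is maximized at p=0.5 and decreases as p moves toward 0 or 1.

H(A) = H(0.52) = 0.9988 bits
H(B) = H(0.32) = 0.9044 bits

Distribution A (p=0.52) is closer to uniform (p=0.5), so it has higher entropy.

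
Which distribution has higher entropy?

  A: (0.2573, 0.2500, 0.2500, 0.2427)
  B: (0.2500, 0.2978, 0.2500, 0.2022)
A

Both distributions are close to uniform, making this a harder comparison.

H(A) = 1.9997 bits
H(B) = 1.9867 bits

The distribution closer to uniform has higher entropy.
Answer: A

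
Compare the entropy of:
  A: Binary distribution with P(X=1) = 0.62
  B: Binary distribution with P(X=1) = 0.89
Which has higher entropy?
A

For binary distributions, entropy is maximized at p=0.5 and decreases as p moves toward 0 or 1.

H(A) = H(0.62) = 0.9580 bits
H(B) = H(0.89) = 0.4999 bits

Distribution A (p=0.62) is closer to uniform (p=0.5), so it has higher entropy.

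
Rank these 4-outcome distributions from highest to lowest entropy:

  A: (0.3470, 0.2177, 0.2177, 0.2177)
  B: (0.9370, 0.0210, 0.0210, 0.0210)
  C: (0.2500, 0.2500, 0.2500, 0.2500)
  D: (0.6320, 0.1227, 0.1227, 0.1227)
C > A > D > B

Key insight: Entropy is maximized by uniform distributions and minimized by concentrated distributions.

Entropies:
  H(A) = 1.9663 bits
  H(B) = 0.4391 bits
  H(C) = 2.0000 bits
  H(D) = 1.5324 bits

Ranking: C > A > D > B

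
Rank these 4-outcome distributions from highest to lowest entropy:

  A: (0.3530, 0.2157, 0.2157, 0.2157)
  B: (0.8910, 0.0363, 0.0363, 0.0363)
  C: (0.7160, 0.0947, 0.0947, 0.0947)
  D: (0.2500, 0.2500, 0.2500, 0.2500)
D > A > C > B

Key insight: Entropy is maximized by uniform distributions and minimized by concentrated distributions.

Entropies:
  H(A) = 1.9622 bits
  H(B) = 0.6697 bits
  H(C) = 1.3110 bits
  H(D) = 2.0000 bits

Ranking: D > A > C > B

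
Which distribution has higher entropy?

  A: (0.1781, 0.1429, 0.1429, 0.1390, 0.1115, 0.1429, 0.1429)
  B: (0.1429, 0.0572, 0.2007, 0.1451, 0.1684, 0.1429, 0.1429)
A

Both distributions are close to uniform, making this a harder comparison.

H(A) = 2.7961 bits
H(B) = 2.7411 bits

The distribution closer to uniform has higher entropy.
Answer: A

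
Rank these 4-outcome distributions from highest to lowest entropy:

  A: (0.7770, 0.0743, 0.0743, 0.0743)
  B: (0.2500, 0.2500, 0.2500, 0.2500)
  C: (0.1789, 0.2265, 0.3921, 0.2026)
B > C > A

Key insight: Entropy is maximized by uniform distributions and minimized by concentrated distributions.

- Uniform distributions have maximum entropy log₂(4) = 2.0000 bits
- The more "peaked" or concentrated a distribution, the lower its entropy

Entropies:
  H(A) = 1.1191 bits
  H(B) = 2.0000 bits
  H(C) = 1.9256 bits

Ranking: B > C > A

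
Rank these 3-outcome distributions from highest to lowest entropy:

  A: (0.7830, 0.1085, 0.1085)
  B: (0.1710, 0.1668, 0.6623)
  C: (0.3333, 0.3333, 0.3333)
C > B > A

Key insight: Entropy is maximized by uniform distributions and minimized by concentrated distributions.

- Uniform distributions have maximum entropy log₂(3) = 1.5850 bits
- The more "peaked" or concentrated a distribution, the lower its entropy

Entropies:
  H(A) = 0.9717 bits
  H(B) = 1.2604 bits
  H(C) = 1.5850 bits

Ranking: C > B > A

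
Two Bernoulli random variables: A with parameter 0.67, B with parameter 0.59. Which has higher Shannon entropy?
B

For binary distributions, entropy is maximized at p=0.5 and decreases as p moves toward 0 or 1.

H(A) = H(0.67) = 0.9149 bits
H(B) = H(0.59) = 0.9765 bits

Distribution B (p=0.59) is closer to uniform (p=0.5), so it has higher entropy.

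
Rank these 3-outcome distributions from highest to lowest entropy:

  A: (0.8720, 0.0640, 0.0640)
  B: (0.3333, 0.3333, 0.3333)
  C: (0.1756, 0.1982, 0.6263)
B > C > A

Key insight: Entropy is maximized by uniform distributions and minimized by concentrated distributions.

- Uniform distributions have maximum entropy log₂(3) = 1.5850 bits
- The more "peaked" or concentrated a distribution, the lower its entropy

Entropies:
  H(A) = 0.6799 bits
  H(B) = 1.5850 bits
  H(C) = 1.3263 bits

Ranking: B > C > A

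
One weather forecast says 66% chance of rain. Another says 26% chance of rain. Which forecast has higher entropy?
66% forecast

Treat each forecast as a Bernoulli distribution. Binary entropy is maximized at p=0.5 and falls off symmetrically toward 0 or 1. The 66% forecast is closer to 50%, so it is more uncertain. H(66%) ≈ 0.925 bits, H(26%) ≈ 0.827 bits.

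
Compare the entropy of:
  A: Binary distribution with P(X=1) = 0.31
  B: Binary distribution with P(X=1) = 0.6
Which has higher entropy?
B

For binary distributions, entropy is maximized at p=0.5 and decreases as p moves toward 0 or 1.

H(A) = H(0.31) = 0.8932 bits
H(B) = H(0.6) = 0.9710 bits

Distribution B (p=0.6) is closer to uniform (p=0.5), so it has higher entropy.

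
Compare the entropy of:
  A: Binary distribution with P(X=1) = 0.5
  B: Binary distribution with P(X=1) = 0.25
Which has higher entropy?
A

For binary distributions, entropy is maximized at p=0.5 and decreases as p moves toward 0 or 1.

H(A) = H(0.5) = 1.0000 bits
H(B) = H(0.25) = 0.8113 bits

Distribution A (p=0.5) is closer to uniform (p=0.5), so it has higher entropy.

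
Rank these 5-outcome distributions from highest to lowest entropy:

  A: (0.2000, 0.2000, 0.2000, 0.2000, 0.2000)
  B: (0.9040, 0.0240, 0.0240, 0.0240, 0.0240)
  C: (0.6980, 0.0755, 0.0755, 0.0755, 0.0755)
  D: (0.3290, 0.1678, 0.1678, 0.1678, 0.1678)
A > D > C > B

Key insight: Entropy is maximized by uniform distributions and minimized by concentrated distributions.

Entropies:
  H(A) = 2.3219 bits
  H(B) = 0.6482 bits
  H(C) = 1.4877 bits
  H(D) = 2.2559 bits

Ranking: A > D > C > B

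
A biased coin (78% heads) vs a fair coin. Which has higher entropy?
Fair coin

The fair coin is uniform (p=0.5), maximizing binary entropy at 1 bit. The biased coin has H(0.78) ≈ 0.760 bits — its outcome is more predictable, so its entropy is lower.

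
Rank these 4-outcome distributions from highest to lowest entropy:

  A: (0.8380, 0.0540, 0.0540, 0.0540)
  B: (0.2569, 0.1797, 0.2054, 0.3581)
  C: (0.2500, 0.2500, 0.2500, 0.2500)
C > B > A

Key insight: Entropy is maximized by uniform distributions and minimized by concentrated distributions.

- Uniform distributions have maximum entropy log₂(4) = 2.0000 bits
- The more "peaked" or concentrated a distribution, the lower its entropy

Entropies:
  H(A) = 0.8958 bits
  H(B) = 1.9482 bits
  H(C) = 2.0000 bits

Ranking: C > B > A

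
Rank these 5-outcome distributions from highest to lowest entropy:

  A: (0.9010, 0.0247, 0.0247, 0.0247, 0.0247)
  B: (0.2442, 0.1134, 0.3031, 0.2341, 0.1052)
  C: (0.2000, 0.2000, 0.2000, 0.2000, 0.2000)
C > B > A

Key insight: Entropy is maximized by uniform distributions and minimized by concentrated distributions.

- Uniform distributions have maximum entropy log₂(5) = 2.3219 bits
- The more "peaked" or concentrated a distribution, the lower its entropy

Entropies:
  H(A) = 0.6638 bits
  H(B) = 2.2069 bits
  H(C) = 2.3219 bits

Ranking: C > B > A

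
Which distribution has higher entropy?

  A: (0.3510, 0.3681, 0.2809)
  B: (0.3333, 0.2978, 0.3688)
B

Both distributions are close to uniform, making this a harder comparison.

H(A) = 1.5755 bits
H(B) = 1.5795 bits

The distribution closer to uniform has higher entropy.
Answer: B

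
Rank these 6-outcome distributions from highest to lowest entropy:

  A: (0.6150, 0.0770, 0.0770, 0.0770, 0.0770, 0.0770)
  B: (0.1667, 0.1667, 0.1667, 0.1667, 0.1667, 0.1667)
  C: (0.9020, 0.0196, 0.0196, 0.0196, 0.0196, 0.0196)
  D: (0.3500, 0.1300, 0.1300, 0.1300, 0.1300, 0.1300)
B > D > A > C

Key insight: Entropy is maximized by uniform distributions and minimized by concentrated distributions.

Entropies:
  H(A) = 1.8554 bits
  H(B) = 2.5850 bits
  H(C) = 0.6902 bits
  H(D) = 2.4433 bits

Ranking: B > D > A > C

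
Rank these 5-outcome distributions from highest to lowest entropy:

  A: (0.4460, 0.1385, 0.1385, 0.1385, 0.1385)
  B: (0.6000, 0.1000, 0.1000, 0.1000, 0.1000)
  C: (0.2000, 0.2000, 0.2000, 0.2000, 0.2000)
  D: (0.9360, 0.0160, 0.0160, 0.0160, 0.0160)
C > A > B > D

Key insight: Entropy is maximized by uniform distributions and minimized by concentrated distributions.

Entropies:
  H(A) = 2.0996 bits
  H(B) = 1.7710 bits
  H(C) = 2.3219 bits
  H(D) = 0.4711 bits

Ranking: C > A > B > D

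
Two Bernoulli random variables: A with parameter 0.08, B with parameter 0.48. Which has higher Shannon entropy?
B

For binary distributions, entropy is maximized at p=0.5 and decreases as p moves toward 0 or 1.

H(A) = H(0.08) = 0.4022 bits
H(B) = H(0.48) = 0.9988 bits

Distribution B (p=0.48) is closer to uniform (p=0.5), so it has higher entropy.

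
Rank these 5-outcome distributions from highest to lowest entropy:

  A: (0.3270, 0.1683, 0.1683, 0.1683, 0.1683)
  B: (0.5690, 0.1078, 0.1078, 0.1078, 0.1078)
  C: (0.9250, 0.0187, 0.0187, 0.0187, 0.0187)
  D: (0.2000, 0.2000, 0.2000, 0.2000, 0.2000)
D > A > B > C

Key insight: Entropy is maximized by uniform distributions and minimized by concentrated distributions.

Entropies:
  H(A) = 2.2578 bits
  H(B) = 1.8482 bits
  H(C) = 0.5343 bits
  H(D) = 2.3219 bits

Ranking: D > A > B > C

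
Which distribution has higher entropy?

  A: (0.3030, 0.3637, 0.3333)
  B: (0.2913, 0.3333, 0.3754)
A

Both distributions are close to uniform, making this a harder comparison.

H(A) = 1.5810 bits
H(B) = 1.5773 bits

The distribution closer to uniform has higher entropy.
Answer: A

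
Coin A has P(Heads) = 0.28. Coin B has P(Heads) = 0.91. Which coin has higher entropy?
A

For binary distributions, entropy is maximized at p=0.5 and decreases as p moves toward 0 or 1.

H(A) = H(0.28) = 0.8555 bits
H(B) = H(0.91) = 0.4365 bits

Distribution A (p=0.28) is closer to uniform (p=0.5), so it has higher entropy.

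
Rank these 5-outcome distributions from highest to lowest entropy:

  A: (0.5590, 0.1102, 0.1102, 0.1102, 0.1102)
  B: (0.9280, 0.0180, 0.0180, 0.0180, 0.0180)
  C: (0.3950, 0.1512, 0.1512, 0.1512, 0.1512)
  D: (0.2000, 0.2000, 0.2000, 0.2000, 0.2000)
D > C > A > B

Key insight: Entropy is maximized by uniform distributions and minimized by concentrated distributions.

Entropies:
  H(A) = 1.8719 bits
  H(B) = 0.5173 bits
  H(C) = 2.1780 bits
  H(D) = 2.3219 bits

Ranking: D > C > A > B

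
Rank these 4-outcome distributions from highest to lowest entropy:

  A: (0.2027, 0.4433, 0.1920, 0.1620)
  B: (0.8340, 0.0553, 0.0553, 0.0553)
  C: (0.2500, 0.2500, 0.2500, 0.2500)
C > A > B

Key insight: Entropy is maximized by uniform distributions and minimized by concentrated distributions.

- Uniform distributions have maximum entropy log₂(4) = 2.0000 bits
- The more "peaked" or concentrated a distribution, the lower its entropy

Entropies:
  H(A) = 1.8695 bits
  H(B) = 0.9116 bits
  H(C) = 2.0000 bits

Ranking: C > A > B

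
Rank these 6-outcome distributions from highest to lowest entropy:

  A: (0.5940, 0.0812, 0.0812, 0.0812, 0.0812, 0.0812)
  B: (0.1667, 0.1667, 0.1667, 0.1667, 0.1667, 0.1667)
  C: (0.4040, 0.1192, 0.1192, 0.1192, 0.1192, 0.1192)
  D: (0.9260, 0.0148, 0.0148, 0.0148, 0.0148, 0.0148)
B > C > A > D

Key insight: Entropy is maximized by uniform distributions and minimized by concentrated distributions.

Entropies:
  H(A) = 1.9171 bits
  H(B) = 2.5850 bits
  H(C) = 2.3571 bits
  H(D) = 0.5525 bits

Ranking: B > C > A > D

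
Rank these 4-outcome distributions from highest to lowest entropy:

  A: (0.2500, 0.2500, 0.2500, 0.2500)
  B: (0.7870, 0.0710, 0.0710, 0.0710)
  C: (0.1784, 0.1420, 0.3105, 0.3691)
A > C > B

Key insight: Entropy is maximized by uniform distributions and minimized by concentrated distributions.

- Uniform distributions have maximum entropy log₂(4) = 2.0000 bits
- The more "peaked" or concentrated a distribution, the lower its entropy

Entropies:
  H(A) = 2.0000 bits
  H(B) = 1.0848 bits
  H(C) = 1.8981 bits

Ranking: A > C > B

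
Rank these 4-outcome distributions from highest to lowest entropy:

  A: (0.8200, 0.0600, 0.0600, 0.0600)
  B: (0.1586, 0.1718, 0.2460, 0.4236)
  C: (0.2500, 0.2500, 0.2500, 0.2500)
C > B > A

Key insight: Entropy is maximized by uniform distributions and minimized by concentrated distributions.

- Uniform distributions have maximum entropy log₂(4) = 2.0000 bits
- The more "peaked" or concentrated a distribution, the lower its entropy

Entropies:
  H(A) = 0.9654 bits
  H(B) = 1.8806 bits
  H(C) = 2.0000 bits

Ranking: C > B > A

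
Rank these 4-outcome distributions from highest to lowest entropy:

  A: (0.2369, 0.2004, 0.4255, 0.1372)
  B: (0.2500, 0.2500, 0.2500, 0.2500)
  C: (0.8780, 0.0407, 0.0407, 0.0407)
B > A > C

Key insight: Entropy is maximized by uniform distributions and minimized by concentrated distributions.

- Uniform distributions have maximum entropy log₂(4) = 2.0000 bits
- The more "peaked" or concentrated a distribution, the lower its entropy

Entropies:
  H(A) = 1.8746 bits
  H(B) = 2.0000 bits
  H(C) = 0.7284 bits

Ranking: B > A > C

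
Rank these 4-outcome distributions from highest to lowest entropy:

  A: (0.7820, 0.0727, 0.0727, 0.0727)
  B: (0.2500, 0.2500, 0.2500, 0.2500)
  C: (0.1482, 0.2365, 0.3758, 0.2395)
B > C > A

Key insight: Entropy is maximized by uniform distributions and minimized by concentrated distributions.

- Uniform distributions have maximum entropy log₂(4) = 2.0000 bits
- The more "peaked" or concentrated a distribution, the lower its entropy

Entropies:
  H(A) = 1.1020 bits
  H(B) = 2.0000 bits
  H(C) = 1.9246 bits

Ranking: B > C > A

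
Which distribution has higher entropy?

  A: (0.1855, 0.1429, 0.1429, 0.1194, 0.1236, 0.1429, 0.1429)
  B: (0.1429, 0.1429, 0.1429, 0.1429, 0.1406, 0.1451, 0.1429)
B

Both distributions are close to uniform, making this a harder comparison.

H(A) = 2.7941 bits
H(B) = 2.8073 bits

The distribution closer to uniform has higher entropy.
Answer: B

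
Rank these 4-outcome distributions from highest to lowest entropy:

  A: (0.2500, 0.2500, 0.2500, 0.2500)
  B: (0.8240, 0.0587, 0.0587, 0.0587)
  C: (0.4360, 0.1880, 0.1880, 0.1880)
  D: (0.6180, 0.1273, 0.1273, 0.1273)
A > C > D > B

Key insight: Entropy is maximized by uniform distributions and minimized by concentrated distributions.

Entropies:
  H(A) = 2.0000 bits
  H(B) = 0.9502 bits
  H(C) = 1.8821 bits
  H(D) = 1.5649 bits

Ranking: A > C > D > B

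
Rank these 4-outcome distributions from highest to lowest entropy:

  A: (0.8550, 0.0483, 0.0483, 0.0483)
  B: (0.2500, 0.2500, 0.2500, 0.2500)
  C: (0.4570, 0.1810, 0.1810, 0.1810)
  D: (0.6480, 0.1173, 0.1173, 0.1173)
B > C > D > A

Key insight: Entropy is maximized by uniform distributions and minimized by concentrated distributions.

Entropies:
  H(A) = 0.8270 bits
  H(B) = 2.0000 bits
  H(C) = 1.8553 bits
  H(D) = 1.4937 bits

Ranking: B > C > D > A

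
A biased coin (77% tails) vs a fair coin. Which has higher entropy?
Fair coin

The fair coin is uniform (p=0.5), maximizing binary entropy at 1 bit. The biased coin has H(0.77) ≈ 0.778 bits — its outcome is more predictable, so its entropy is lower.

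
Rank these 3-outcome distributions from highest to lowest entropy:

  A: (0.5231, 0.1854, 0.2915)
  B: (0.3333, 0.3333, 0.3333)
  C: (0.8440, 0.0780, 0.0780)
B > A > C

Key insight: Entropy is maximized by uniform distributions and minimized by concentrated distributions.

- Uniform distributions have maximum entropy log₂(3) = 1.5850 bits
- The more "peaked" or concentrated a distribution, the lower its entropy

Entropies:
  H(A) = 1.4582 bits
  H(B) = 1.5850 bits
  H(C) = 0.7807 bits

Ranking: B > A > C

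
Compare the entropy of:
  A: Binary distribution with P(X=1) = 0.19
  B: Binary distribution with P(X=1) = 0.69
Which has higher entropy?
B

For binary distributions, entropy is maximized at p=0.5 and decreases as p moves toward 0 or 1.

H(A) = H(0.19) = 0.7015 bits
H(B) = H(0.69) = 0.8932 bits

Distribution B (p=0.69) is closer to uniform (p=0.5), so it has higher entropy.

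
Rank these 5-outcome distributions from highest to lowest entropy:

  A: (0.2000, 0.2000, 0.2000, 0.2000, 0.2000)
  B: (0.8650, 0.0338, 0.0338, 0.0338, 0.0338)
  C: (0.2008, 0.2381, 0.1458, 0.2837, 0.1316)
A > C > B

Key insight: Entropy is maximized by uniform distributions and minimized by concentrated distributions.

- Uniform distributions have maximum entropy log₂(5) = 2.3219 bits
- The more "peaked" or concentrated a distribution, the lower its entropy

Entropies:
  H(A) = 2.3219 bits
  H(B) = 0.8410 bits
  H(C) = 2.2638 bits

Ranking: A > C > B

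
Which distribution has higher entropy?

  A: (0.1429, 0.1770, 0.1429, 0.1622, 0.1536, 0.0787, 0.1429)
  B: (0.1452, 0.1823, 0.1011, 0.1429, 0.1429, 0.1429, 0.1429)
B

Both distributions are close to uniform, making this a harder comparison.

H(A) = 2.7747 bits
H(B) = 2.7903 bits

The distribution closer to uniform has higher entropy.
Answer: B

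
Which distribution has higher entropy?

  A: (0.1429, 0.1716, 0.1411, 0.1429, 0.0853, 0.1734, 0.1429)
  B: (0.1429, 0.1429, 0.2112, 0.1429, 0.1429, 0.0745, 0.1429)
A

Both distributions are close to uniform, making this a harder comparison.

H(A) = 2.7795 bits
H(B) = 2.7581 bits

The distribution closer to uniform has higher entropy.
Answer: A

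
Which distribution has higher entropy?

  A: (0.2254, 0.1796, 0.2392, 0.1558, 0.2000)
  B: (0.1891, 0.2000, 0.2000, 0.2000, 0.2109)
B

Both distributions are close to uniform, making this a harder comparison.

H(A) = 2.3053 bits
H(B) = 2.3211 bits

The distribution closer to uniform has higher entropy.
Answer: B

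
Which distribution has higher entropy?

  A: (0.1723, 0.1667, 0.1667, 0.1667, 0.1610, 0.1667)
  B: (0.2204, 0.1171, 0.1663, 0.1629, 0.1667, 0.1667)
A

Both distributions are close to uniform, making this a harder comparison.

H(A) = 2.5847 bits
H(B) = 2.5617 bits

The distribution closer to uniform has higher entropy.
Answer: A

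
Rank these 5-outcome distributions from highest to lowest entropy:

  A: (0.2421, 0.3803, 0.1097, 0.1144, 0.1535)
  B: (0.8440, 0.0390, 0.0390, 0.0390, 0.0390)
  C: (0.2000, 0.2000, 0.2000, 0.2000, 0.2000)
C > A > B

Key insight: Entropy is maximized by uniform distributions and minimized by concentrated distributions.

- Uniform distributions have maximum entropy log₂(5) = 2.3219 bits
- The more "peaked" or concentrated a distribution, the lower its entropy

Entropies:
  H(A) = 2.1486 bits
  H(B) = 0.9367 bits
  H(C) = 2.3219 bits

Ranking: C > A > B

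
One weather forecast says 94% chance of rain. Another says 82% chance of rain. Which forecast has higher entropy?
82% forecast

Treat each forecast as a Bernoulli distribution. Binary entropy is maximized at p=0.5 and falls off symmetrically toward 0 or 1. The 82% forecast is closer to 50%, so it is more uncertain. H(94%) ≈ 0.327 bits, H(82%) ≈ 0.680 bits.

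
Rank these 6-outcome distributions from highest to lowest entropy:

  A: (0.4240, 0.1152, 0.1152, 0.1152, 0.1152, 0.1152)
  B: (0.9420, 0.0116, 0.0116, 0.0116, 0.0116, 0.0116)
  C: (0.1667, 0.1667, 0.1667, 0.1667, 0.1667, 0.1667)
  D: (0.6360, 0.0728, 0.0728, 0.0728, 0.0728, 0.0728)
C > A > D > B

Key insight: Entropy is maximized by uniform distributions and minimized by concentrated distributions.

Entropies:
  H(A) = 2.3207 bits
  H(B) = 0.4541 bits
  H(C) = 2.5850 bits
  H(D) = 1.7911 bits

Ranking: C > A > D > B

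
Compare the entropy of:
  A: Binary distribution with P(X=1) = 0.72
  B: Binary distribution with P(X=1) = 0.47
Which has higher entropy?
B

For binary distributions, entropy is maximized at p=0.5 and decreases as p moves toward 0 or 1.

H(A) = H(0.72) = 0.8555 bits
H(B) = H(0.47) = 0.9974 bits

Distribution B (p=0.47) is closer to uniform (p=0.5), so it has higher entropy.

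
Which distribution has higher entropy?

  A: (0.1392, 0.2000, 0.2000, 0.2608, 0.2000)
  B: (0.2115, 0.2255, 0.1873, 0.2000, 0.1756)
B

Both distributions are close to uniform, making this a harder comparison.

H(A) = 2.2948 bits
H(B) = 2.3164 bits

The distribution closer to uniform has higher entropy.
Answer: B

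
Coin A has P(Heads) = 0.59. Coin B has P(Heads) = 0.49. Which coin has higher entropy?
B

For binary distributions, entropy is maximized at p=0.5 and decreases as p moves toward 0 or 1.

H(A) = H(0.59) = 0.9765 bits
H(B) = H(0.49) = 0.9997 bits

Distribution B (p=0.49) is closer to uniform (p=0.5), so it has higher entropy.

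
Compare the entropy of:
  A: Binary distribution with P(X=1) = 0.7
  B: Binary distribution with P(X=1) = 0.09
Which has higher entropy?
A

For binary distributions, entropy is maximized at p=0.5 and decreases as p moves toward 0 or 1.

H(A) = H(0.7) = 0.8813 bits
H(B) = H(0.09) = 0.4365 bits

Distribution A (p=0.7) is closer to uniform (p=0.5), so it has higher entropy.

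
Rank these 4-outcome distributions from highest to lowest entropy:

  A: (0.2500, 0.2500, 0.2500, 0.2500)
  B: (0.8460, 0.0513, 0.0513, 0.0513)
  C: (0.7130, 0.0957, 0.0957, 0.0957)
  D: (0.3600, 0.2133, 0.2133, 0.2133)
A > D > C > B

Key insight: Entropy is maximized by uniform distributions and minimized by concentrated distributions.

Entropies:
  H(A) = 2.0000 bits
  H(B) = 0.8638 bits
  H(C) = 1.3197 bits
  H(D) = 1.9571 bits

Ranking: A > D > C > B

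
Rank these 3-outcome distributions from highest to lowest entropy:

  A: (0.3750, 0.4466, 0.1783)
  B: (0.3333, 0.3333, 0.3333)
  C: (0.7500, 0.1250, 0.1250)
B > A > C

Key insight: Entropy is maximized by uniform distributions and minimized by concentrated distributions.

- Uniform distributions have maximum entropy log₂(3) = 1.5850 bits
- The more "peaked" or concentrated a distribution, the lower its entropy

Entropies:
  H(A) = 1.4936 bits
  H(B) = 1.5850 bits
  H(C) = 1.0613 bits

Ranking: B > A > C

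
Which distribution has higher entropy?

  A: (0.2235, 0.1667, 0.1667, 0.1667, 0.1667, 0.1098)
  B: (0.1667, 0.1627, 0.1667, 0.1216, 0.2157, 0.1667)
B

Both distributions are close to uniform, making this a harder comparison.

H(A) = 2.5564 bits
H(B) = 2.5656 bits

The distribution closer to uniform has higher entropy.
Answer: B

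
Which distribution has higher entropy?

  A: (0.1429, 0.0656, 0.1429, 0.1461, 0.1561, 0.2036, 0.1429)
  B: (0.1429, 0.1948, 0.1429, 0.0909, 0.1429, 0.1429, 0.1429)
B

Both distributions are close to uniform, making this a harder comparison.

H(A) = 2.7522 bits
H(B) = 2.7794 bits

The distribution closer to uniform has higher entropy.
Answer: B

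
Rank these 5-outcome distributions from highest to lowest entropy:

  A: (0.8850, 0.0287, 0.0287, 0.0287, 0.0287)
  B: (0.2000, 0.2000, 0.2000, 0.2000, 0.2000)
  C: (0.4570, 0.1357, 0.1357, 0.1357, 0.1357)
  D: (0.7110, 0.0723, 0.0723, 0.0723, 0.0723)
B > C > D > A

Key insight: Entropy is maximized by uniform distributions and minimized by concentrated distributions.

Entropies:
  H(A) = 0.7448 bits
  H(B) = 2.3219 bits
  H(C) = 2.0807 bits
  H(D) = 1.4454 bits

Ranking: B > C > D > A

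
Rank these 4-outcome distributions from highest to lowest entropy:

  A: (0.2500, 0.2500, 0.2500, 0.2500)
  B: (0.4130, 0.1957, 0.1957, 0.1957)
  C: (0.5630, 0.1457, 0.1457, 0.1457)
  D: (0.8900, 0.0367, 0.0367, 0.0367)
A > B > C > D

Key insight: Entropy is maximized by uniform distributions and minimized by concentrated distributions.

Entropies:
  H(A) = 2.0000 bits
  H(B) = 1.9084 bits
  H(C) = 1.6811 bits
  H(D) = 0.6743 bits

Ranking: A > B > C > D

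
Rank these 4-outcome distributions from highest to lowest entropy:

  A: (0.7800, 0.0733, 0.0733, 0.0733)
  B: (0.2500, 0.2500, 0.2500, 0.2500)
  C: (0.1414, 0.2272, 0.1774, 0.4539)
B > C > A

Key insight: Entropy is maximized by uniform distributions and minimized by concentrated distributions.

- Uniform distributions have maximum entropy log₂(4) = 2.0000 bits
- The more "peaked" or concentrated a distribution, the lower its entropy

Entropies:
  H(A) = 1.1089 bits
  H(B) = 2.0000 bits
  H(C) = 1.8447 bits

Ranking: B > C > A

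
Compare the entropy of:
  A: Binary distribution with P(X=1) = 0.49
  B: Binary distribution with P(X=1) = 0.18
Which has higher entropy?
A

For binary distributions, entropy is maximized at p=0.5 and decreases as p moves toward 0 or 1.

H(A) = H(0.49) = 0.9997 bits
H(B) = H(0.18) = 0.6801 bits

Distribution A (p=0.49) is closer to uniform (p=0.5), so it has higher entropy.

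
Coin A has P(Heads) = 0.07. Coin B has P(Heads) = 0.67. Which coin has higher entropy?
B

For binary distributions, entropy is maximized at p=0.5 and decreases as p moves toward 0 or 1.

H(A) = H(0.07) = 0.3659 bits
H(B) = H(0.67) = 0.9149 bits

Distribution B (p=0.67) is closer to uniform (p=0.5), so it has higher entropy.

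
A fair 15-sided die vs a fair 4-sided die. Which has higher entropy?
15-sided die

Both are uniform distributions; for uniform over n outcomes, H = log₂(n). H(15-sided) = log₂(15) = 3.907 bits and H(4-sided) = log₂(4) = 2.000 bits. More outcomes in a uniform distribution means higher entropy.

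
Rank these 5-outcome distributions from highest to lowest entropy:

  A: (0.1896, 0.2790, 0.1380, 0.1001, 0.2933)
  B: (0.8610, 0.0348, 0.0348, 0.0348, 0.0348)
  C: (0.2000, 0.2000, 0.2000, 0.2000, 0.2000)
C > A > B

Key insight: Entropy is maximized by uniform distributions and minimized by concentrated distributions.

- Uniform distributions have maximum entropy log₂(5) = 2.3219 bits
- The more "peaked" or concentrated a distribution, the lower its entropy

Entropies:
  H(A) = 2.2145 bits
  H(B) = 0.8596 bits
  H(C) = 2.3219 bits

Ranking: C > A > B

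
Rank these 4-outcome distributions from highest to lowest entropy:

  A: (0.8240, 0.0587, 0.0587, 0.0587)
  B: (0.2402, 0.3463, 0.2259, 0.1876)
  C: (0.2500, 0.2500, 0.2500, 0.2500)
C > B > A

Key insight: Entropy is maximized by uniform distributions and minimized by concentrated distributions.

- Uniform distributions have maximum entropy log₂(4) = 2.0000 bits
- The more "peaked" or concentrated a distribution, the lower its entropy

Entropies:
  H(A) = 0.9502 bits
  H(B) = 1.9618 bits
  H(C) = 2.0000 bits

Ranking: C > B > A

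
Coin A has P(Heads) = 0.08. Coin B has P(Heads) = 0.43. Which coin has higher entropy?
B

For binary distributions, entropy is maximized at p=0.5 and decreases as p moves toward 0 or 1.

H(A) = H(0.08) = 0.4022 bits
H(B) = H(0.43) = 0.9858 bits

Distribution B (p=0.43) is closer to uniform (p=0.5), so it has higher entropy.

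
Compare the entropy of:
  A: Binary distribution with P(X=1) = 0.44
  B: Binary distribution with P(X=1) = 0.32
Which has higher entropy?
A

For binary distributions, entropy is maximized at p=0.5 and decreases as p moves toward 0 or 1.

H(A) = H(0.44) = 0.9896 bits
H(B) = H(0.32) = 0.9044 bits

Distribution A (p=0.44) is closer to uniform (p=0.5), so it has higher entropy.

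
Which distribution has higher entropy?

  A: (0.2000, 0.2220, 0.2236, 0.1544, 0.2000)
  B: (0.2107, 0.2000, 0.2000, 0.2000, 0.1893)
B

Both distributions are close to uniform, making this a harder comparison.

H(A) = 2.3101 bits
H(B) = 2.3211 bits

The distribution closer to uniform has higher entropy.
Answer: B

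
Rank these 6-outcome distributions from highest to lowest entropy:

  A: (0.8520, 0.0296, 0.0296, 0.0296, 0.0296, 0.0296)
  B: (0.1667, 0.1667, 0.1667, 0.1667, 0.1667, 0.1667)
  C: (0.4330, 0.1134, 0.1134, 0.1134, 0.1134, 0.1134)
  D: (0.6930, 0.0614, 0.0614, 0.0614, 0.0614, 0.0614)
B > C > D > A

Key insight: Entropy is maximized by uniform distributions and minimized by concentrated distributions.

Entropies:
  H(A) = 0.9485 bits
  H(B) = 2.5850 bits
  H(C) = 2.3035 bits
  H(D) = 1.6025 bits

Ranking: B > C > D > A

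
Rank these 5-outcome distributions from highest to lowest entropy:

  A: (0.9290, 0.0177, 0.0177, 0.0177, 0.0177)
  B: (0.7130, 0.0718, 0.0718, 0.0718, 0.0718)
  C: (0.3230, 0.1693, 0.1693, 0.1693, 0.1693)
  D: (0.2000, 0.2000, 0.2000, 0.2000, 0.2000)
D > C > B > A

Key insight: Entropy is maximized by uniform distributions and minimized by concentrated distributions.

Entropies:
  H(A) = 0.5116 bits
  H(B) = 1.4388 bits
  H(C) = 2.2616 bits
  H(D) = 2.3219 bits

Ranking: D > C > B > A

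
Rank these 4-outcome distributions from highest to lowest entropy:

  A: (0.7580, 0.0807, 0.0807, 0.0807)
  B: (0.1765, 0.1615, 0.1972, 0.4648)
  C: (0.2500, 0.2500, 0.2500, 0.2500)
C > B > A

Key insight: Entropy is maximized by uniform distributions and minimized by concentrated distributions.

- Uniform distributions have maximum entropy log₂(4) = 2.0000 bits
- The more "peaked" or concentrated a distribution, the lower its entropy

Entropies:
  H(A) = 1.1819 bits
  H(B) = 1.8421 bits
  H(C) = 2.0000 bits

Ranking: C > B > A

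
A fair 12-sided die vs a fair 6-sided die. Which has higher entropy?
12-sided die

Both are uniform distributions; for uniform over n outcomes, H = log₂(n). H(12-sided) = log₂(12) = 3.585 bits and H(6-sided) = log₂(6) = 2.585 bits. More outcomes in a uniform distribution means higher entropy.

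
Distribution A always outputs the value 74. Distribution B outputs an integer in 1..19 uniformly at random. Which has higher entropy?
B

A is deterministic, so H(A) = 0. B is uniform over 19 outcomes, so H(B) = log₂(19) = 4.248 bits. Any distribution with genuine randomness has higher entropy than a deterministic one.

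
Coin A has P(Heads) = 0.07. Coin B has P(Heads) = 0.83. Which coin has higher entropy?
B

For binary distributions, entropy is maximized at p=0.5 and decreases as p moves toward 0 or 1.

H(A) = H(0.07) = 0.3659 bits
H(B) = H(0.83) = 0.6577 bits

Distribution B (p=0.83) is closer to uniform (p=0.5), so it has higher entropy.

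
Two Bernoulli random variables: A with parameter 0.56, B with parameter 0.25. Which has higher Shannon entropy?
A

For binary distributions, entropy is maximized at p=0.5 and decreases as p moves toward 0 or 1.

H(A) = H(0.56) = 0.9896 bits
H(B) = H(0.25) = 0.8113 bits

Distribution A (p=0.56) is closer to uniform (p=0.5), so it has higher entropy.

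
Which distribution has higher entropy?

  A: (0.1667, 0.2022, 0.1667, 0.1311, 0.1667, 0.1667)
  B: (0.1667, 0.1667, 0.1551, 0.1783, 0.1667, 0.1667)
B

Both distributions are close to uniform, making this a harder comparison.

H(A) = 2.5739 bits
H(B) = 2.5838 bits

The distribution closer to uniform has higher entropy.
Answer: B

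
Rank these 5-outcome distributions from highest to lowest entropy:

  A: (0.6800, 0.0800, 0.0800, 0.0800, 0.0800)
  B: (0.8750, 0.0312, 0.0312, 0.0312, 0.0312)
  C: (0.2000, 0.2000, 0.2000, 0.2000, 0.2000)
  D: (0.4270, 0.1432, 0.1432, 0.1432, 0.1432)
C > D > A > B

Key insight: Entropy is maximized by uniform distributions and minimized by concentrated distributions.

Entropies:
  H(A) = 1.5444 bits
  H(B) = 0.7936 bits
  H(C) = 2.3219 bits
  H(D) = 2.1306 bits

Ranking: C > D > A > B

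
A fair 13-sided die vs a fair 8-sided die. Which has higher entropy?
13-sided die

Both are uniform distributions; for uniform over n outcomes, H = log₂(n). H(13-sided) = log₂(13) = 3.700 bits and H(8-sided) = log₂(8) = 3.000 bits. More outcomes in a uniform distribution means higher entropy.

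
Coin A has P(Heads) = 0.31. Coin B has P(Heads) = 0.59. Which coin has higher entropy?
B

For binary distributions, entropy is maximized at p=0.5 and decreases as p moves toward 0 or 1.

H(A) = H(0.31) = 0.8932 bits
H(B) = H(0.59) = 0.9765 bits

Distribution B (p=0.59) is closer to uniform (p=0.5), so it has higher entropy.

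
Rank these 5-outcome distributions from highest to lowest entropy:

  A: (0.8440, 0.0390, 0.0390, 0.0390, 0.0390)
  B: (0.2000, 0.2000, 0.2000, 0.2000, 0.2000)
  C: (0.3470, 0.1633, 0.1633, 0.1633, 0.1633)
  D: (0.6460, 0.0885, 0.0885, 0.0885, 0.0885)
B > C > D > A

Key insight: Entropy is maximized by uniform distributions and minimized by concentrated distributions.

Entropies:
  H(A) = 0.9367 bits
  H(B) = 2.3219 bits
  H(C) = 2.2374 bits
  H(D) = 1.6456 bits

Ranking: B > C > D > A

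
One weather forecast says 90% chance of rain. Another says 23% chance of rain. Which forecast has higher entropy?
23% forecast

Treat each forecast as a Bernoulli distribution. Binary entropy is maximized at p=0.5 and falls off symmetrically toward 0 or 1. The 23% forecast is closer to 50%, so it is more uncertain. H(90%) ≈ 0.469 bits, H(23%) ≈ 0.778 bits.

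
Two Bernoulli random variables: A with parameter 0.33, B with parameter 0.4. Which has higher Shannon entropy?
B

For binary distributions, entropy is maximized at p=0.5 and decreases as p moves toward 0 or 1.

H(A) = H(0.33) = 0.9149 bits
H(B) = H(0.4) = 0.9710 bits

Distribution B (p=0.4) is closer to uniform (p=0.5), so it has higher entropy.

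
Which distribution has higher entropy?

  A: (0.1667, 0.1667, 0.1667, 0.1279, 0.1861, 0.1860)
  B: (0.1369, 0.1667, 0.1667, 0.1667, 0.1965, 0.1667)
B

Both distributions are close to uniform, making this a harder comparison.

H(A) = 2.5747 bits
H(B) = 2.5772 bits

The distribution closer to uniform has higher entropy.
Answer: B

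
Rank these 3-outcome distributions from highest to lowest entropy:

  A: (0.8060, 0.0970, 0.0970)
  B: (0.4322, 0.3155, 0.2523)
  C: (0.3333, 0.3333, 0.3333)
C > B > A

Key insight: Entropy is maximized by uniform distributions and minimized by concentrated distributions.

- Uniform distributions have maximum entropy log₂(3) = 1.5850 bits
- The more "peaked" or concentrated a distribution, the lower its entropy

Entropies:
  H(A) = 0.9038 bits
  H(B) = 1.5494 bits
  H(C) = 1.5850 bits

Ranking: C > B > A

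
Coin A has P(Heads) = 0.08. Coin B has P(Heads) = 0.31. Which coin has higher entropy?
B

For binary distributions, entropy is maximized at p=0.5 and decreases as p moves toward 0 or 1.

H(A) = H(0.08) = 0.4022 bits
H(B) = H(0.31) = 0.8932 bits

Distribution B (p=0.31) is closer to uniform (p=0.5), so it has higher entropy.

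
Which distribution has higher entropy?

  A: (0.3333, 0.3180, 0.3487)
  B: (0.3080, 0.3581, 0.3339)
A

Both distributions are close to uniform, making this a harder comparison.

H(A) = 1.5839 bits
H(B) = 1.5822 bits

The distribution closer to uniform has higher entropy.
Answer: A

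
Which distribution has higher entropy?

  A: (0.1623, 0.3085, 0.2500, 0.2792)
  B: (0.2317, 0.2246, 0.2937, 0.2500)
B

Both distributions are close to uniform, making this a harder comparison.

H(A) = 1.9631 bits
H(B) = 1.9919 bits

The distribution closer to uniform has higher entropy.
Answer: B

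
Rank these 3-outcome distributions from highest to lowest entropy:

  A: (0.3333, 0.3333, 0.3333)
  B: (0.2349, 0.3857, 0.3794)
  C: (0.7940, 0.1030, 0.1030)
A > B > C

Key insight: Entropy is maximized by uniform distributions and minimized by concentrated distributions.

- Uniform distributions have maximum entropy log₂(3) = 1.5850 bits
- The more "peaked" or concentrated a distribution, the lower its entropy

Entropies:
  H(A) = 1.5850 bits
  H(B) = 1.5515 bits
  H(C) = 0.9398 bits

Ranking: A > B > C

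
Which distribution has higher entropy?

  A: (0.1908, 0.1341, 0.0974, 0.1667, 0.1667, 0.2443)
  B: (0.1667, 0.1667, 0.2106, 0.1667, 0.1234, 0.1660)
B

Both distributions are close to uniform, making this a harder comparison.

H(A) = 2.5304 bits
H(B) = 2.5684 bits

The distribution closer to uniform has higher entropy.
Answer: B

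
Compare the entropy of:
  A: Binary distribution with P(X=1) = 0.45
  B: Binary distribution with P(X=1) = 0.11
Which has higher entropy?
A

For binary distributions, entropy is maximized at p=0.5 and decreases as p moves toward 0 or 1.

H(A) = H(0.45) = 0.9928 bits
H(B) = H(0.11) = 0.4999 bits

Distribution A (p=0.45) is closer to uniform (p=0.5), so it has higher entropy.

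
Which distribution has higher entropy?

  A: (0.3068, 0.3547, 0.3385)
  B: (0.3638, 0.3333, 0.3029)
A

Both distributions are close to uniform, making this a harder comparison.

H(A) = 1.5824 bits
H(B) = 1.5809 bits

The distribution closer to uniform has higher entropy.
Answer: A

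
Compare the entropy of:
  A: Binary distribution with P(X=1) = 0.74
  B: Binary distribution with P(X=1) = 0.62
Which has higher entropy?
B

For binary distributions, entropy is maximized at p=0.5 and decreases as p moves toward 0 or 1.

H(A) = H(0.74) = 0.8267 bits
H(B) = H(0.62) = 0.9580 bits

Distribution B (p=0.62) is closer to uniform (p=0.5), so it has higher entropy.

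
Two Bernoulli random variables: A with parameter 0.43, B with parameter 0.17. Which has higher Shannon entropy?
A

For binary distributions, entropy is maximized at p=0.5 and decreases as p moves toward 0 or 1.

H(A) = H(0.43) = 0.9858 bits
H(B) = H(0.17) = 0.6577 bits

Distribution A (p=0.43) is closer to uniform (p=0.5), so it has higher entropy.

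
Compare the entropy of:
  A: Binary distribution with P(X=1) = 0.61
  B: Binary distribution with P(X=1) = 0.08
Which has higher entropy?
A

For binary distributions, entropy is maximized at p=0.5 and decreases as p moves toward 0 or 1.

H(A) = H(0.61) = 0.9648 bits
H(B) = H(0.08) = 0.4022 bits

Distribution A (p=0.61) is closer to uniform (p=0.5), so it has higher entropy.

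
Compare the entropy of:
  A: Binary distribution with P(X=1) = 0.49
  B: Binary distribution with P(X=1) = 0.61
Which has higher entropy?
A

For binary distributions, entropy is maximized at p=0.5 and decreases as p moves toward 0 or 1.

H(A) = H(0.49) = 0.9997 bits
H(B) = H(0.61) = 0.9648 bits

Distribution A (p=0.49) is closer to uniform (p=0.5), so it has higher entropy.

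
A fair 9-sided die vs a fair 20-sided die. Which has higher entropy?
20-sided die

Both are uniform distributions; for uniform over n outcomes, H = log₂(n). H(9-sided) = log₂(9) = 3.170 bits and H(20-sided) = log₂(20) = 4.322 bits. More outcomes in a uniform distribution means higher entropy.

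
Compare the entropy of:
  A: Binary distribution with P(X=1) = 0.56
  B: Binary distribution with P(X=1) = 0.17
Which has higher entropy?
A

For binary distributions, entropy is maximized at p=0.5 and decreases as p moves toward 0 or 1.

H(A) = H(0.56) = 0.9896 bits
H(B) = H(0.17) = 0.6577 bits

Distribution A (p=0.56) is closer to uniform (p=0.5), so it has higher entropy.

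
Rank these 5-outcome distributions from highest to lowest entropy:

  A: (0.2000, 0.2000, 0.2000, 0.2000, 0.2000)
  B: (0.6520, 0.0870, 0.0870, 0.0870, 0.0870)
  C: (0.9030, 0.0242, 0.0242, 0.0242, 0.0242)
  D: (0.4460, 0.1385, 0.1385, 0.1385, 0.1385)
A > D > B > C

Key insight: Entropy is maximized by uniform distributions and minimized by concentrated distributions.

Entropies:
  H(A) = 2.3219 bits
  H(B) = 1.6283 bits
  H(C) = 0.6534 bits
  H(D) = 2.0996 bits

Ranking: A > D > B > C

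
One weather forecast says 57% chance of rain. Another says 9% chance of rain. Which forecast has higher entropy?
57% forecast

Treat each forecast as a Bernoulli distribution. Binary entropy is maximized at p=0.5 and falls off symmetrically toward 0 or 1. The 57% forecast is closer to 50%, so it is more uncertain. H(57%) ≈ 0.986 bits, H(9%) ≈ 0.436 bits.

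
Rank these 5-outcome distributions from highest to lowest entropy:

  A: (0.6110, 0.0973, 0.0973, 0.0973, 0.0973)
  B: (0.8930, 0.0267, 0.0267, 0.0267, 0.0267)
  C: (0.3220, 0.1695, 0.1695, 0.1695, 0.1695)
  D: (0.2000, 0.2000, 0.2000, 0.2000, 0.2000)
D > C > A > B

Key insight: Entropy is maximized by uniform distributions and minimized by concentrated distributions.

Entropies:
  H(A) = 1.7422 bits
  H(B) = 0.7048 bits
  H(C) = 2.2625 bits
  H(D) = 2.3219 bits

Ranking: D > C > A > B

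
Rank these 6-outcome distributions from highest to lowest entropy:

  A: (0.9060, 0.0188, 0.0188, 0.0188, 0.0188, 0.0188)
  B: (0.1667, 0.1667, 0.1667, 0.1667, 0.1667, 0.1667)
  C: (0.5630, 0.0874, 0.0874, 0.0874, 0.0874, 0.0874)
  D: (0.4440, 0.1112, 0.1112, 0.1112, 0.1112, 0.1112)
B > D > C > A

Key insight: Entropy is maximized by uniform distributions and minimized by concentrated distributions.

Entropies:
  H(A) = 0.6679 bits
  H(B) = 2.5850 bits
  H(C) = 2.0032 bits
  H(D) = 2.2819 bits

Ranking: B > D > C > A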